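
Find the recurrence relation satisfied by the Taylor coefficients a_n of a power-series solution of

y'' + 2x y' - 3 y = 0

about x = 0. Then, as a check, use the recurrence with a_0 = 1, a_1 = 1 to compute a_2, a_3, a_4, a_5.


Substitute y = sum_n a_n x^n.
y''(x) has coefficient (n+2)(n+1) a_{n+2} at x^n;
2 x y'(x) has coefficient 2 n a_n at x^n (shift);
-3 y(x) has coefficient -3 a_n at x^n.
Matching x^n: (n+2)(n+1) a_{n+2} + (2n - 3) a_n = 0.
Thus a_{n+2} = (-2n + 3) / ((n+1)(n+2)) * a_n.

Check with a_0 = 1, a_1 = 1 (apply the recurrence for n = 0, 1, 2, 3): a_0 = 1, a_1 = 1, a_2 = 3/2, a_3 = 1/6, a_4 = -1/8, a_5 = -1/40.

a_(n+2) = (-2n + 3) / ((n+1)(n+2)) * a_n; check: a_0 = 1, a_1 = 1, a_2 = 3/2, a_3 = 1/6, a_4 = -1/8, a_5 = -1/40


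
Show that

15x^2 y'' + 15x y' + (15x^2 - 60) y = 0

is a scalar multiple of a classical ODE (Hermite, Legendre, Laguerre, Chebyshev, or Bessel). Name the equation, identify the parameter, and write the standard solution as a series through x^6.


All three coefficients share the factor 15; dividing through by 15 gives  x^2 y'' + x y' + (x^2 - 4) y = 0.
This matches the Bessel equation x^2 y'' + x y' + (x^2 - nu^2) y = 0 with nu^2 = 4, so nu = 2; the solution bounded at x = 0 is J_2(x).
Frobenius at x = 0: indicial roots ±nu; for r = nu the recurrence k(k + 2nu) c_k = -c_{k-2} gives the standard series J_nu(x) = sum_{k>=0} (-1)^k / (k! (k+nu)!) (x/2)^(2k+nu). Evaluate the first 3 terms:
  k = 0: (-1)^0 / (0! * 2! * 2^2) x^2 = 1/(1*2*4) x^2 = (1/8) x^2
  k = 1: (-1)^1 / (1! * 3! * 2^4) x^4 = -1/(1*6*16) x^4 = (-1/96) x^4
  k = 2: (-1)^2 / (2! * 4! * 2^6) x^6 = 1/(2*24*64) x^6 = (1/3072) x^6
Hence J_2(x) = x^6/3072 - x^4/96 + x^2/8 + ....

J_2(x); series = x^6/3072 - x^4/96 + x^2/8


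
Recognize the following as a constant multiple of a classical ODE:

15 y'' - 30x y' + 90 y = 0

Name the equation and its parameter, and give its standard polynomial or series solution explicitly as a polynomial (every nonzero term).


All three coefficients share the factor 15; dividing through by 15 gives  y'' - 2x y' + 6 y = 0.
This matches the Hermite equation y'' - 2x y' + 2n y = 0 with 2n = 6, so n = 3; the polynomial solution is H_3(x).
With y = sum_k a_k x^k, matching x^k gives (k+2)(k+1) a_{k+2} = 2(k - n) a_k = 2(k - 3) a_k. The right side vanishes at k = 3, so the series with the parity of 3 terminates at degree 3.
Standard normalization: leading coefficient of H_n is 2^n, so a_3 = 2^3 = 8. Work downward with a_k = (k+1)(k+2) a_{k+2} / (2(k - n)):
  a_1 = (2)(3)(8) / (2(1 - 3)) = 48/(-4) = -12
Hence H_3(x) = 8 x^3 - 12 x.

H_3(x); series = 8 x^3 - 12 x


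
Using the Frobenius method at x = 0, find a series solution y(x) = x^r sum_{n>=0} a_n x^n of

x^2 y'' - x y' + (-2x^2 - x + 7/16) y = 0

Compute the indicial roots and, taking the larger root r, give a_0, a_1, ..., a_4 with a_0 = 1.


Write in Frobenius form y'' + (p(x)/x) y' + (q(x)/x^2) y = 0:
  p(x) = -1,  q(x) = -2x^2 - x + 7/16.
Indicial equation: r(r-1) + (-1) r + (7/16) = 0 -> roots r_1 = 7/4, r_2 = 1/4.
Take r = r_1 = 7/4. Let y(x) = x^r sum_{n>=0} a_n x^n with a_0 = 1.
Substitute y = x^r sum a_n x^n and match x^{r+n}. The recurrence is
  D(n) a_n - 1 a_{n-1} - 2 a_{n-2} = 0,  where D(n) = (r+n)(r+n-1) + (-1)(r+n) + (7/16).
  a_n = [1 a_{n-1} + 2 a_{n-2}] / D(n).
Since the indicial polynomial factors as (r - r_1)(r - r_2), D(n) = (r_1 + n - r_1)(r_1 + n - r_2) = n(n + 3/2).
Evaluating step by step (a_0 = 1):
  n = 1: D(1) = 1(1 + 3/2) = 5/2; numerator = 1(1) = 1; a_1 = (1)/(5/2) = 2/5
  n = 2: D(2) = 2(2 + 3/2) = 7; numerator = 1(2/5) + 2(1) = 12/5; a_2 = (12/5)/(7) = 12/35
  n = 3: D(3) = 3(3 + 3/2) = 27/2; numerator = 1(12/35) + 2(2/5) = 8/7; a_3 = (8/7)/(27/2) = 16/189
  n = 4: D(4) = 4(4 + 3/2) = 22; numerator = 1(16/189) + 2(12/35) = 104/135; a_4 = (104/135)/(22) = 52/1485

r = 7/4; a_0 = 1; a_1 = 2/5; a_2 = 12/35; a_3 = 16/189; a_4 = 52/1485


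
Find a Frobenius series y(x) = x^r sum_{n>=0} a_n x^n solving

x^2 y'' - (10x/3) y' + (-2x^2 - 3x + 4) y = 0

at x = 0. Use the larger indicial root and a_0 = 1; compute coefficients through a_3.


Write in Frobenius form y'' + (p(x)/x) y' + (q(x)/x^2) y = 0:
  p(x) = -10/3,  q(x) = -2x^2 - 3x + 4.
Indicial equation: r(r-1) + (-10/3) r + (4) = 0 -> roots r_1 = 3, r_2 = 4/3.
Take r = r_1 = 3. Let y(x) = x^r sum_{n>=0} a_n x^n with a_0 = 1.
Substitute y = x^r sum a_n x^n and match x^{r+n}. The recurrence is
  D(n) a_n - 3 a_{n-1} - 2 a_{n-2} = 0,  where D(n) = (r+n)(r+n-1) + (-10/3)(r+n) + (4).
  a_n = [3 a_{n-1} + 2 a_{n-2}] / D(n).
Since the indicial polynomial factors as (r - r_1)(r - r_2), D(n) = (r_1 + n - r_1)(r_1 + n - r_2) = n(n + 5/3).
Evaluating step by step (a_0 = 1):
  n = 1: D(1) = 1(1 + 5/3) = 8/3; numerator = 3(1) = 3; a_1 = (3)/(8/3) = 9/8
  n = 2: D(2) = 2(2 + 5/3) = 22/3; numerator = 3(9/8) + 2(1) = 43/8; a_2 = (43/8)/(22/3) = 129/176
  n = 3: D(3) = 3(3 + 5/3) = 14; numerator = 3(129/176) + 2(9/8) = 783/176; a_3 = (783/176)/(14) = 783/2464

r = 3; a_0 = 1; a_1 = 9/8; a_2 = 129/176; a_3 = 783/2464


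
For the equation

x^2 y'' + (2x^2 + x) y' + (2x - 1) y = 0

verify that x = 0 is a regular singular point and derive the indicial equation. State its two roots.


Divide by x^2 to reach normal form y'' + P_1(x) y' + P_2(x) y = 0 with P_1(x) = 2 + 1/x and P_2(x) = 2/x - 1/x^2.
x = 0 is a singular point because the y'-coefficient 2 + 1/x has a pole at x = 0 and the y-coefficient 2/x - 1/x^2 has a pole at x = 0.
It is a regular singular point because x P_1(x) = p(x) = 2x + 1 and x^2 P_2(x) = q(x) = 2x - 1 are polynomials, hence analytic at x = 0.
p(0) = 1,  q(0) = -1.
Indicial equation: r(r-1) + p(0) r + q(0) = 0, i.e. r^2 + (p(0) - 1) r + q(0) = 0, i.e. r^2 - 1 = 0.
Discriminant: (0)^2 - 4(-1) = 4, so r = (0 ± 2)/2.
Solving: r_1 = 1, r_2 = -1.

indicial: r^2 - 1 = 0; roots r_1 = 1, r_2 = -1


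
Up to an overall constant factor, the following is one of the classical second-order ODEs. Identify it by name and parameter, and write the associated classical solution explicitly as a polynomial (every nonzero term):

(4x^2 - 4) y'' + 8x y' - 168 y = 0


All three coefficients share the factor -4; dividing through by -4 gives  (1 - x^2) y'' - 2x y' + 42 y = 0.
This matches the Legendre equation (1 - x^2) y'' - 2x y' + n(n+1) y = 0 (note the -2x y' term) with n(n+1) = 42, so n = 6; the polynomial solution is P_6(x).
With y = sum_k a_k x^k, matching x^k gives (k+2)(k+1) a_{k+2} = [k(k+1) - n(n+1)] a_k = (k - 6)(k + 7) a_k. The right side vanishes at k = 6, so the series with the parity of 6 terminates at degree 6.
Standard normalization (P_n(1) = 1): leading coefficient (2n)!/(2^n (n!)^2) = 479001600/(64*518400) = 231/16, so a_6 = 231/16. Work downward with a_k = (k+1)(k+2) a_{k+2} / ((k - 6)(k + 7)):
  a_4 = (5)(6)(231/16) / ((4 - 6)(4 + 7)) = (3465/8)/(-22) = -315/16
  a_2 = (3)(4)(-315/16) / ((2 - 6)(2 + 7)) = (-945/4)/(-36) = 105/16
  a_0 = (1)(2)(105/16) / ((0 - 6)(0 + 7)) = (105/8)/(-42) = -5/16
Hence P_6(x) = 231 x^6/16 - 315 x^4/16 + 105 x^2/16 - 5/16.

P_6(x); series = 231 x^6/16 - 315 x^4/16 + 105 x^2/16 - 5/16


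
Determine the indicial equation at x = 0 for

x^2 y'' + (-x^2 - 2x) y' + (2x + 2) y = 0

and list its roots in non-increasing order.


Divide by x^2 to reach normal form y'' + P_1(x) y' + P_2(x) y = 0 with P_1(x) = -1 - 2/x and P_2(x) = 2/x + 2/x^2.
x = 0 is a singular point because the y'-coefficient -1 - 2/x has a pole at x = 0 and the y-coefficient 2/x + 2/x^2 has a pole at x = 0.
It is a regular singular point because x P_1(x) = p(x) = -x - 2 and x^2 P_2(x) = q(x) = 2x + 2 are polynomials, hence analytic at x = 0.
p(0) = -2,  q(0) = 2.
Indicial equation: r(r-1) + p(0) r + q(0) = 0, i.e. r^2 + (p(0) - 1) r + q(0) = 0, i.e. r^2 - 3 r + 2 = 0.
Discriminant: (-3)^2 - 4(2) = 1, so r = (3 ± 1)/2.
Solving: r_1 = 2, r_2 = 1.

indicial: r^2 - 3 r + 2 = 0; roots r_1 = 2, r_2 = 1


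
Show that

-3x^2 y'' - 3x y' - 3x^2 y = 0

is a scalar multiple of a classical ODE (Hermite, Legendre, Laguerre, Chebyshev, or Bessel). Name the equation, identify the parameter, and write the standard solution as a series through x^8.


All three coefficients share the factor -3; dividing through by -3 gives  x^2 y'' + x y' + x^2 y = 0.
This matches the Bessel equation x^2 y'' + x y' + (x^2 - nu^2) y = 0 with nu^2 = 0, so nu = 0; the solution bounded at x = 0 is J_0(x).
Frobenius at x = 0: indicial roots ±nu; for r = nu the recurrence k(k + 2nu) c_k = -c_{k-2} gives the standard series J_nu(x) = sum_{k>=0} (-1)^k / (k! (k+nu)!) (x/2)^(2k+nu). Evaluate the first 5 terms:
  k = 0: (-1)^0 / (0! * 0! * 2^0) x^0 = 1/(1*1*1) x^0 = (1) x^0
  k = 1: (-1)^1 / (1! * 1! * 2^2) x^2 = -1/(1*1*4) x^2 = (-1/4) x^2
  k = 2: (-1)^2 / (2! * 2! * 2^4) x^4 = 1/(2*2*16) x^4 = (1/64) x^4
  k = 3: (-1)^3 / (3! * 3! * 2^6) x^6 = -1/(6*6*64) x^6 = (-1/2304) x^6
  k = 4: (-1)^4 / (4! * 4! * 2^8) x^8 = 1/(24*24*256) x^8 = (1/147456) x^8
Hence J_0(x) = x^8/147456 - x^6/2304 + x^4/64 - x^2/4 + 1 + ....

J_0(x); series = x^8/147456 - x^6/2304 + x^4/64 - x^2/4 + 1


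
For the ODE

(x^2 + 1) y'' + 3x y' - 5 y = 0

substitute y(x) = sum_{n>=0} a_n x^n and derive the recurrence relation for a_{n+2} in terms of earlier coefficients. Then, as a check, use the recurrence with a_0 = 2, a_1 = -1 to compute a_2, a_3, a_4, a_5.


Substitute y = sum_n a_n x^n.
(1 + 1 x^2) y'' contributes (n+2)(n+1) a_{n+2} + n(n-1) a_n at x^n.
3 x y'(x) contributes 3 n a_n at x^n.
-5 y(x) contributes -5 a_n at x^n.
Matching x^n: (n+2)(n+1) a_{n+2} + (n(n-1) + 3 n - 5) a_n = 0.
Thus a_{n+2} = (-n(n-1) - 3 n + 5) / ((n+1)(n+2)) * a_n.

Check with a_0 = 2, a_1 = -1 (apply the recurrence for n = 0, 1, 2, 3): a_0 = 2, a_1 = -1, a_2 = 5, a_3 = -1/3, a_4 = -5/4, a_5 = 1/6.

a_(n+2) = (-n(n-1) - 3 n + 5) / ((n+1)(n+2)) * a_n; check: a_0 = 2, a_1 = -1, a_2 = 5, a_3 = -1/3, a_4 = -5/4, a_5 = 1/6


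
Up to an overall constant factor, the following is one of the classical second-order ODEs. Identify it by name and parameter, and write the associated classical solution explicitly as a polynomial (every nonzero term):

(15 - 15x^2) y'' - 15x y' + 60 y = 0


All three coefficients share the factor 15; dividing through by 15 gives  (1 - x^2) y'' - x y' + 4 y = 0.
This matches the Chebyshev equation (1 - x^2) y'' - x y' + n^2 y = 0 (note the -x y' term, not -2x y') with n^2 = 4, so n = 2; the polynomial solution is T_2(x).
With y = sum_k a_k x^k, matching x^k gives (k+2)(k+1) a_{k+2} = (k^2 - n^2) a_k = (k - 2)(k + 2) a_k. The right side vanishes at k = 2, so the series with the parity of 2 terminates at degree 2.
Standard normalization: leading coefficient of T_n is 2^(n-1), so a_2 = 2^1 = 2. Work downward with a_k = (k+1)(k+2) a_{k+2} / ((k - 2)(k + 2)):
  a_0 = (1)(2)(2) / ((0 - 2)(0 + 2)) = 4/(-4) = -1
Hence T_2(x) = 2 x^2 - 1.

T_2(x); series = 2 x^2 - 1


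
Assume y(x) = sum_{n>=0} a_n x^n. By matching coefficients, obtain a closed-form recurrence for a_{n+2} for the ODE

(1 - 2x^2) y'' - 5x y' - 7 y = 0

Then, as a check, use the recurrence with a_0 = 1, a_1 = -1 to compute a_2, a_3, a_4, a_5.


Substitute y = sum_n a_n x^n.
(1 - 2 x^2) y'' contributes (n+2)(n+1) a_{n+2} - 2 n(n-1) a_n at x^n.
-5 x y'(x) contributes -5 n a_n at x^n.
-7 y(x) contributes -7 a_n at x^n.
Matching x^n: (n+2)(n+1) a_{n+2} + (-2 n(n-1) - 5 n - 7) a_n = 0.
Thus a_{n+2} = (2 n(n-1) + 5 n + 7) / ((n+1)(n+2)) * a_n.

Check with a_0 = 1, a_1 = -1 (apply the recurrence for n = 0, 1, 2, 3): a_0 = 1, a_1 = -1, a_2 = 7/2, a_3 = -2, a_4 = 49/8, a_5 = -17/5.

a_(n+2) = (2 n(n-1) + 5 n + 7) / ((n+1)(n+2)) * a_n; check: a_0 = 1, a_1 = -1, a_2 = 7/2, a_3 = -2, a_4 = 49/8, a_5 = -17/5


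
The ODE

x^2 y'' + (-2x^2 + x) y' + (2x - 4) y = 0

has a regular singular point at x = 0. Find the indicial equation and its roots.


Divide by x^2 to reach normal form y'' + P_1(x) y' + P_2(x) y = 0 with P_1(x) = -2 + 1/x and P_2(x) = 2/x - 4/x^2.
x = 0 is a singular point because the y'-coefficient -2 + 1/x has a pole at x = 0 and the y-coefficient 2/x - 4/x^2 has a pole at x = 0.
It is a regular singular point because x P_1(x) = p(x) = 1 - 2x and x^2 P_2(x) = q(x) = 2x - 4 are polynomials, hence analytic at x = 0.
p(0) = 1,  q(0) = -4.
Indicial equation: r(r-1) + p(0) r + q(0) = 0, i.e. r^2 + (p(0) - 1) r + q(0) = 0, i.e. r^2 - 4 = 0.
Discriminant: (0)^2 - 4(-4) = 16, so r = (0 ± 4)/2.
Solving: r_1 = 2, r_2 = -2.

indicial: r^2 - 4 = 0; roots r_1 = 2, r_2 = -2


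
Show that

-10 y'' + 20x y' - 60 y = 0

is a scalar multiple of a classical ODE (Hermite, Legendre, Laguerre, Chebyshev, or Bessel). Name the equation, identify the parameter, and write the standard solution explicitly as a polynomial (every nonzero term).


All three coefficients share the factor -10; dividing through by -10 gives  y'' - 2x y' + 6 y = 0.
This matches the Hermite equation y'' - 2x y' + 2n y = 0 with 2n = 6, so n = 3; the polynomial solution is H_3(x).
With y = sum_k a_k x^k, matching x^k gives (k+2)(k+1) a_{k+2} = 2(k - n) a_k = 2(k - 3) a_k. The right side vanishes at k = 3, so the series with the parity of 3 terminates at degree 3.
Standard normalization: leading coefficient of H_n is 2^n, so a_3 = 2^3 = 8. Work downward with a_k = (k+1)(k+2) a_{k+2} / (2(k - n)):
  a_1 = (2)(3)(8) / (2(1 - 3)) = 48/(-4) = -12
Hence H_3(x) = 8 x^3 - 12 x.

H_3(x); series = 8 x^3 - 12 x


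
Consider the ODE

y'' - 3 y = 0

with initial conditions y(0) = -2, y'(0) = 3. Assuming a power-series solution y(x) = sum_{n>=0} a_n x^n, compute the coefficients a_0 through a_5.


Ansatz: y(x) = sum_{n>=0} a_n x^n, so y'(x) = sum_{n>=1} n a_n x^(n-1) and y''(x) = sum_{n>=2} n(n-1) a_n x^(n-2).
Substitute into P(x) y'' + Q(x) y' + R(x) y = 0 with P(x) = 1, Q(x) = 0, R(x) = -3, and match powers of x.
Initial conditions: a_0 = -2, a_1 = 3.
Setting the coefficient of each power of x to zero and solving order by order (substituting the coefficients already found):
  x^0: 2 a_2 - 3 a_0 = 0  ->  2 a_2 = 3 a_0 = -6  ->  a_2 = -3
  x^1: 6 a_3 - 3 a_1 = 0  ->  6 a_3 = 3 a_1 = 9  ->  a_3 = 3/2
  x^2: 12 a_4 - 3 a_2 = 0  ->  12 a_4 = 3 a_2 = -9  ->  a_4 = -3/4
  x^3: 20 a_5 - 3 a_3 = 0  ->  20 a_5 = 3 a_3 = 9/2  ->  a_5 = 9/40
Truncated series: y(x) = -2 + 3 x - 3 x^2 + (3/2) x^3 - (3/4) x^4 + (9/40) x^5 + O(x^6).

a_0 = -2; a_1 = 3; a_2 = -3; a_3 = 3/2; a_4 = -3/4; a_5 = 9/40


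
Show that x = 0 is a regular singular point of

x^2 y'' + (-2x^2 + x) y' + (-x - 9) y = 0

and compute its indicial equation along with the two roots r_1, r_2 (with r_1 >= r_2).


Divide by x^2 to reach normal form y'' + P_1(x) y' + P_2(x) y = 0 with P_1(x) = -2 + 1/x and P_2(x) = -1/x - 9/x^2.
x = 0 is a singular point because the y'-coefficient -2 + 1/x has a pole at x = 0 and the y-coefficient -1/x - 9/x^2 has a pole at x = 0.
It is a regular singular point because x P_1(x) = p(x) = 1 - 2x and x^2 P_2(x) = q(x) = -x - 9 are polynomials, hence analytic at x = 0.
p(0) = 1,  q(0) = -9.
Indicial equation: r(r-1) + p(0) r + q(0) = 0, i.e. r^2 + (p(0) - 1) r + q(0) = 0, i.e. r^2 - 9 = 0.
Discriminant: (0)^2 - 4(-9) = 36, so r = (0 ± 6)/2.
Solving: r_1 = 3, r_2 = -3.

indicial: r^2 - 9 = 0; roots r_1 = 3, r_2 = -3


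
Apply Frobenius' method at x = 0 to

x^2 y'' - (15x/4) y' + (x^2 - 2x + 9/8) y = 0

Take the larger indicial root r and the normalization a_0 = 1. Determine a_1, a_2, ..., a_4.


Write in Frobenius form y'' + (p(x)/x) y' + (q(x)/x^2) y = 0:
  p(x) = -15/4,  q(x) = x^2 - 2x + 9/8.
Indicial equation: r(r-1) + (-15/4) r + (9/8) = 0 -> roots r_1 = 9/2, r_2 = 1/4.
Take r = r_1 = 9/2. Let y(x) = x^r sum_{n>=0} a_n x^n with a_0 = 1.
Substitute y = x^r sum a_n x^n and match x^{r+n}. The recurrence is
  D(n) a_n - 2 a_{n-1} + 1 a_{n-2} = 0,  where D(n) = (r+n)(r+n-1) + (-15/4)(r+n) + (9/8).
  a_n = [2 a_{n-1} - 1 a_{n-2}] / D(n).
Since the indicial polynomial factors as (r - r_1)(r - r_2), D(n) = (r_1 + n - r_1)(r_1 + n - r_2) = n(n + 17/4).
Evaluating step by step (a_0 = 1):
  n = 1: D(1) = 1(1 + 17/4) = 21/4; numerator = 2(1) = 2; a_1 = (2)/(21/4) = 8/21
  n = 2: D(2) = 2(2 + 17/4) = 25/2; numerator = 2(8/21) - 1(1) = -5/21; a_2 = (-5/21)/(25/2) = -2/105
  n = 3: D(3) = 3(3 + 17/4) = 87/4; numerator = 2(-2/105) - 1(8/21) = -44/105; a_3 = (-44/105)/(87/4) = -176/9135
  n = 4: D(4) = 4(4 + 17/4) = 33; numerator = 2(-176/9135) - 1(-2/105) = -178/9135; a_4 = (-178/9135)/(33) = -178/301455

r = 9/2; a_0 = 1; a_1 = 8/21; a_2 = -2/105; a_3 = -176/9135; a_4 = -178/301455


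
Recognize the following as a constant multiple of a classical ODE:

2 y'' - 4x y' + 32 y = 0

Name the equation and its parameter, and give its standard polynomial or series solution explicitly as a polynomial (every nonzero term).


All three coefficients share the factor 2; dividing through by 2 gives  y'' - 2x y' + 16 y = 0.
This matches the Hermite equation y'' - 2x y' + 2n y = 0 with 2n = 16, so n = 8; the polynomial solution is H_8(x).
With y = sum_k a_k x^k, matching x^k gives (k+2)(k+1) a_{k+2} = 2(k - n) a_k = 2(k - 8) a_k. The right side vanishes at k = 8, so the series with the parity of 8 terminates at degree 8.
Standard normalization: leading coefficient of H_n is 2^n, so a_8 = 2^8 = 256. Work downward with a_k = (k+1)(k+2) a_{k+2} / (2(k - n)):
  a_6 = (7)(8)(256) / (2(6 - 8)) = 14336/(-4) = -3584
  a_4 = (5)(6)(-3584) / (2(4 - 8)) = -107520/(-8) = 13440
  a_2 = (3)(4)(13440) / (2(2 - 8)) = 161280/(-12) = -13440
  a_0 = (1)(2)(-13440) / (2(0 - 8)) = -26880/(-16) = 1680
Hence H_8(x) = 256 x^8 - 3584 x^6 + 13440 x^4 - 13440 x^2 + 1680.

H_8(x); series = 256 x^8 - 3584 x^6 + 13440 x^4 - 13440 x^2 + 1680


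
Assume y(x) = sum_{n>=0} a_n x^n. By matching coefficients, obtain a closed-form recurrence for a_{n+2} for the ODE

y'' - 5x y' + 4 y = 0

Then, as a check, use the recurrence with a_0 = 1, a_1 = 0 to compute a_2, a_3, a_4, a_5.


Substitute y = sum_n a_n x^n.
y''(x) has coefficient (n+2)(n+1) a_{n+2} at x^n;
-5 x y'(x) has coefficient -5 n a_n at x^n (shift);
4 y(x) has coefficient 4 a_n at x^n.
Matching x^n: (n+2)(n+1) a_{n+2} + (-5n + 4) a_n = 0.
Thus a_{n+2} = (5n - 4) / ((n+1)(n+2)) * a_n.

Check with a_0 = 1, a_1 = 0 (apply the recurrence for n = 0, 1, 2, 3): a_0 = 1, a_1 = 0, a_2 = -2, a_3 = 0, a_4 = -1, a_5 = 0.

a_(n+2) = (5n - 4) / ((n+1)(n+2)) * a_n; check: a_0 = 1, a_1 = 0, a_2 = -2, a_3 = 0, a_4 = -1, a_5 = 0


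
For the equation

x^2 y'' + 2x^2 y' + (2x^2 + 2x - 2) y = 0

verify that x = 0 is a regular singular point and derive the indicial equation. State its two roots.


Divide by x^2 to reach normal form y'' + P_1(x) y' + P_2(x) y = 0 with P_1(x) = 2 and P_2(x) = 2 + 2/x - 2/x^2.
x = 0 is a singular point because the y-coefficient 2 + 2/x - 2/x^2 has a pole at x = 0.
It is a regular singular point because x P_1(x) = p(x) = 2x and x^2 P_2(x) = q(x) = 2x^2 + 2x - 2 are polynomials, hence analytic at x = 0.
p(0) = 0,  q(0) = -2.
Indicial equation: r(r-1) + p(0) r + q(0) = 0, i.e. r^2 + (p(0) - 1) r + q(0) = 0, i.e. r^2 - 1 r - 2 = 0.
Discriminant: (-1)^2 - 4(-2) = 9, so r = (1 ± 3)/2.
Solving: r_1 = 2, r_2 = -1.

indicial: r^2 - 1 r - 2 = 0; roots r_1 = 2, r_2 = -1


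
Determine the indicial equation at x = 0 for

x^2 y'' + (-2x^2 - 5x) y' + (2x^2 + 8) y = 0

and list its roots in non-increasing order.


Divide by x^2 to reach normal form y'' + P_1(x) y' + P_2(x) y = 0 with P_1(x) = -2 - 5/x and P_2(x) = 2 + 8/x^2.
x = 0 is a singular point because the y'-coefficient -2 - 5/x has a pole at x = 0 and the y-coefficient 2 + 8/x^2 has a pole at x = 0.
It is a regular singular point because x P_1(x) = p(x) = -2x - 5 and x^2 P_2(x) = q(x) = 2x^2 + 8 are polynomials, hence analytic at x = 0.
p(0) = -5,  q(0) = 8.
Indicial equation: r(r-1) + p(0) r + q(0) = 0, i.e. r^2 + (p(0) - 1) r + q(0) = 0, i.e. r^2 - 6 r + 8 = 0.
Discriminant: (-6)^2 - 4(8) = 4, so r = (6 ± 2)/2.
Solving: r_1 = 4, r_2 = 2.

indicial: r^2 - 6 r + 8 = 0; roots r_1 = 4, r_2 = 2


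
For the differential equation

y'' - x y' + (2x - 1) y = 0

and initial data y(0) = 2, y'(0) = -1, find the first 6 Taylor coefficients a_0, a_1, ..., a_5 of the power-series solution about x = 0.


Ansatz: y(x) = sum_{n>=0} a_n x^n, so y'(x) = sum_{n>=1} n a_n x^(n-1) and y''(x) = sum_{n>=2} n(n-1) a_n x^(n-2).
Substitute into P(x) y'' + Q(x) y' + R(x) y = 0 with P(x) = 1, Q(x) = -x, R(x) = 2x - 1, and match powers of x.
Initial conditions: a_0 = 2, a_1 = -1.
Setting the coefficient of each power of x to zero and solving order by order (substituting the coefficients already found):
  x^0: 2 a_2 - a_0 = 0  ->  2 a_2 = a_0 = 2  ->  a_2 = 1
  x^1: 6 a_3 - 2 a_1 + 2 a_0 = 0  ->  6 a_3 = 2 a_1 - 2 a_0 = -6  ->  a_3 = -1
  x^2: 12 a_4 - 3 a_2 + 2 a_1 = 0  ->  12 a_4 = 3 a_2 - 2 a_1 = 5  ->  a_4 = 5/12
  x^3: 20 a_5 - 4 a_3 + 2 a_2 = 0  ->  20 a_5 = 4 a_3 - 2 a_2 = -6  ->  a_5 = -3/10
Truncated series: y(x) = 2 - x + x^2 - x^3 + (5/12) x^4 - (3/10) x^5 + O(x^6).

a_0 = 2; a_1 = -1; a_2 = 1; a_3 = -1; a_4 = 5/12; a_5 = -3/10


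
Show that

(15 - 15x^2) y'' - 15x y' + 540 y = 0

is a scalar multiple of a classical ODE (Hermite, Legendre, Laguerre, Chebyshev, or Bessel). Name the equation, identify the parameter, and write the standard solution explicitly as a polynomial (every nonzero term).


All three coefficients share the factor 15; dividing through by 15 gives  (1 - x^2) y'' - x y' + 36 y = 0.
This matches the Chebyshev equation (1 - x^2) y'' - x y' + n^2 y = 0 (note the -x y' term, not -2x y') with n^2 = 36, so n = 6; the polynomial solution is T_6(x).
With y = sum_k a_k x^k, matching x^k gives (k+2)(k+1) a_{k+2} = (k^2 - n^2) a_k = (k - 6)(k + 6) a_k. The right side vanishes at k = 6, so the series with the parity of 6 terminates at degree 6.
Standard normalization: leading coefficient of T_n is 2^(n-1), so a_6 = 2^5 = 32. Work downward with a_k = (k+1)(k+2) a_{k+2} / ((k - 6)(k + 6)):
  a_4 = (5)(6)(32) / ((4 - 6)(4 + 6)) = 960/(-20) = -48
  a_2 = (3)(4)(-48) / ((2 - 6)(2 + 6)) = -576/(-32) = 18
  a_0 = (1)(2)(18) / ((0 - 6)(0 + 6)) = 36/(-36) = -1
Hence T_6(x) = 32 x^6 - 48 x^4 + 18 x^2 - 1.

T_6(x); series = 32 x^6 - 48 x^4 + 18 x^2 - 1


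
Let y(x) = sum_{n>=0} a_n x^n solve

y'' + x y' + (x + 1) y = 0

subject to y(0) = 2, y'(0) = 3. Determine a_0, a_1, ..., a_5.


Ansatz: y(x) = sum_{n>=0} a_n x^n, so y'(x) = sum_{n>=1} n a_n x^(n-1) and y''(x) = sum_{n>=2} n(n-1) a_n x^(n-2).
Substitute into P(x) y'' + Q(x) y' + R(x) y = 0 with P(x) = 1, Q(x) = x, R(x) = x + 1, and match powers of x.
Initial conditions: a_0 = 2, a_1 = 3.
Setting the coefficient of each power of x to zero and solving order by order (substituting the coefficients already found):
  x^0: 2 a_2 + a_0 = 0  ->  2 a_2 = -a_0 = -2  ->  a_2 = -1
  x^1: 6 a_3 + 2 a_1 + a_0 = 0  ->  6 a_3 = -2 a_1 - a_0 = -8  ->  a_3 = -4/3
  x^2: 12 a_4 + 3 a_2 + a_1 = 0  ->  12 a_4 = -3 a_2 - a_1 = 0  ->  a_4 = 0
  x^3: 20 a_5 + 4 a_3 + a_2 = 0  ->  20 a_5 = -4 a_3 - a_2 = 19/3  ->  a_5 = 19/60
Truncated series: y(x) = 2 + 3 x - x^2 - (4/3) x^3 + (19/60) x^5 + O(x^6).

a_0 = 2; a_1 = 3; a_2 = -1; a_3 = -4/3; a_4 = 0; a_5 = 19/60


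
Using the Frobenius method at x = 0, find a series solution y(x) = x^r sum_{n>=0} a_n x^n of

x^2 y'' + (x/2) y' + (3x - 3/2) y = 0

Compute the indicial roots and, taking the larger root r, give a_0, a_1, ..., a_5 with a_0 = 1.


Write in Frobenius form y'' + (p(x)/x) y' + (q(x)/x^2) y = 0:
  p(x) = 1/2,  q(x) = 3x - 3/2.
Indicial equation: r(r-1) + (1/2) r + (-3/2) = 0 -> roots r_1 = 3/2, r_2 = -1.
Take r = r_1 = 3/2. Let y(x) = x^r sum_{n>=0} a_n x^n with a_0 = 1.
Substitute y = x^r sum a_n x^n and match x^{r+n}. The recurrence is
  D(n) a_n + 3 a_{n-1} = 0,  where D(n) = (r+n)(r+n-1) + (1/2)(r+n) + (-3/2).
  a_n = -3 / D(n) * a_{n-1}.
Since the indicial polynomial factors as (r - r_1)(r - r_2), D(n) = (r_1 + n - r_1)(r_1 + n - r_2) = n(n + 5/2).
Evaluating step by step (a_0 = 1):
  n = 1: D(1) = 1(1 + 5/2) = 7/2; numerator = -3(1) = -3; a_1 = (-3)/(7/2) = -6/7
  n = 2: D(2) = 2(2 + 5/2) = 9; numerator = -3(-6/7) = 18/7; a_2 = (18/7)/(9) = 2/7
  n = 3: D(3) = 3(3 + 5/2) = 33/2; numerator = -3(2/7) = -6/7; a_3 = (-6/7)/(33/2) = -4/77
  n = 4: D(4) = 4(4 + 5/2) = 26; numerator = -3(-4/77) = 12/77; a_4 = (12/77)/(26) = 6/1001
  n = 5: D(5) = 5(5 + 5/2) = 75/2; numerator = -3(6/1001) = -18/1001; a_5 = (-18/1001)/(75/2) = -12/25025

r = 3/2; a_0 = 1; a_1 = -6/7; a_2 = 2/7; a_3 = -4/77; a_4 = 6/1001; a_5 = -12/25025


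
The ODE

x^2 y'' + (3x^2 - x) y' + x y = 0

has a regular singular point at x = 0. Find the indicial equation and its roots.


Divide by x^2 to reach normal form y'' + P_1(x) y' + P_2(x) y = 0 with P_1(x) = 3 - 1/x and P_2(x) = 1/x.
x = 0 is a singular point because the y'-coefficient 3 - 1/x has a pole at x = 0 and the y-coefficient 1/x has a pole at x = 0.
It is a regular singular point because x P_1(x) = p(x) = 3x - 1 and x^2 P_2(x) = q(x) = x are polynomials, hence analytic at x = 0.
p(0) = -1,  q(0) = 0.
Indicial equation: r(r-1) + p(0) r + q(0) = 0, i.e. r^2 + (p(0) - 1) r + q(0) = 0, i.e. r^2 - 2 r = 0.
Discriminant: (-2)^2 - 4(0) = 4, so r = (2 ± 2)/2.
Solving: r_1 = 2, r_2 = 0.

indicial: r^2 - 2 r = 0; roots r_1 = 2, r_2 = 0


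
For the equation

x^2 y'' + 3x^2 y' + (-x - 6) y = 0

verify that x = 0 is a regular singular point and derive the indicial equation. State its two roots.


Divide by x^2 to reach normal form y'' + P_1(x) y' + P_2(x) y = 0 with P_1(x) = 3 and P_2(x) = -1/x - 6/x^2.
x = 0 is a singular point because the y-coefficient -1/x - 6/x^2 has a pole at x = 0.
It is a regular singular point because x P_1(x) = p(x) = 3x and x^2 P_2(x) = q(x) = -x - 6 are polynomials, hence analytic at x = 0.
p(0) = 0,  q(0) = -6.
Indicial equation: r(r-1) + p(0) r + q(0) = 0, i.e. r^2 + (p(0) - 1) r + q(0) = 0, i.e. r^2 - 1 r - 6 = 0.
Discriminant: (-1)^2 - 4(-6) = 25, so r = (1 ± 5)/2.
Solving: r_1 = 3, r_2 = -2.

indicial: r^2 - 1 r - 6 = 0; roots r_1 = 3, r_2 = -2


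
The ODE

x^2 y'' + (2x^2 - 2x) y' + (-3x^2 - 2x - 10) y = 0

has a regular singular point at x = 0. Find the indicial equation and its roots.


Divide by x^2 to reach normal form y'' + P_1(x) y' + P_2(x) y = 0 with P_1(x) = 2 - 2/x and P_2(x) = -3 - 2/x - 10/x^2.
x = 0 is a singular point because the y'-coefficient 2 - 2/x has a pole at x = 0 and the y-coefficient -3 - 2/x - 10/x^2 has a pole at x = 0.
It is a regular singular point because x P_1(x) = p(x) = 2x - 2 and x^2 P_2(x) = q(x) = -3x^2 - 2x - 10 are polynomials, hence analytic at x = 0.
p(0) = -2,  q(0) = -10.
Indicial equation: r(r-1) + p(0) r + q(0) = 0, i.e. r^2 + (p(0) - 1) r + q(0) = 0, i.e. r^2 - 3 r - 10 = 0.
Discriminant: (-3)^2 - 4(-10) = 49, so r = (3 ± 7)/2.
Solving: r_1 = 5, r_2 = -2.

indicial: r^2 - 3 r - 10 = 0; roots r_1 = 5, r_2 = -2


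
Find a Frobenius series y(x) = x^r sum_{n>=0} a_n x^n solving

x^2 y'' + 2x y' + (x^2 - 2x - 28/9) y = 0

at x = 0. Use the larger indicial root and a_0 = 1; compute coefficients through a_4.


Write in Frobenius form y'' + (p(x)/x) y' + (q(x)/x^2) y = 0:
  p(x) = 2,  q(x) = x^2 - 2x - 28/9.
Indicial equation: r(r-1) + (2) r + (-28/9) = 0 -> roots r_1 = 4/3, r_2 = -7/3.
Take r = r_1 = 4/3. Let y(x) = x^r sum_{n>=0} a_n x^n with a_0 = 1.
Substitute y = x^r sum a_n x^n and match x^{r+n}. The recurrence is
  D(n) a_n - 2 a_{n-1} + 1 a_{n-2} = 0,  where D(n) = (r+n)(r+n-1) + (2)(r+n) + (-28/9).
  a_n = [2 a_{n-1} - 1 a_{n-2}] / D(n).
Since the indicial polynomial factors as (r - r_1)(r - r_2), D(n) = (r_1 + n - r_1)(r_1 + n - r_2) = n(n + 11/3).
Evaluating step by step (a_0 = 1):
  n = 1: D(1) = 1(1 + 11/3) = 14/3; numerator = 2(1) = 2; a_1 = (2)/(14/3) = 3/7
  n = 2: D(2) = 2(2 + 11/3) = 34/3; numerator = 2(3/7) - 1(1) = -1/7; a_2 = (-1/7)/(34/3) = -3/238
  n = 3: D(3) = 3(3 + 11/3) = 20; numerator = 2(-3/238) - 1(3/7) = -54/119; a_3 = (-54/119)/(20) = -27/1190
  n = 4: D(4) = 4(4 + 11/3) = 92/3; numerator = 2(-27/1190) - 1(-3/238) = -39/1190; a_4 = (-39/1190)/(92/3) = -117/109480

r = 4/3; a_0 = 1; a_1 = 3/7; a_2 = -3/238; a_3 = -27/1190; a_4 = -117/109480


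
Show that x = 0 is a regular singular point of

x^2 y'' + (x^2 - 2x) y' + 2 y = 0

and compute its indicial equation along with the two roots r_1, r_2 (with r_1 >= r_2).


Divide by x^2 to reach normal form y'' + P_1(x) y' + P_2(x) y = 0 with P_1(x) = 1 - 2/x and P_2(x) = 2/x^2.
x = 0 is a singular point because the y'-coefficient 1 - 2/x has a pole at x = 0 and the y-coefficient 2/x^2 has a pole at x = 0.
It is a regular singular point because x P_1(x) = p(x) = x - 2 and x^2 P_2(x) = q(x) = 2 are polynomials, hence analytic at x = 0.
p(0) = -2,  q(0) = 2.
Indicial equation: r(r-1) + p(0) r + q(0) = 0, i.e. r^2 + (p(0) - 1) r + q(0) = 0, i.e. r^2 - 3 r + 2 = 0.
Discriminant: (-3)^2 - 4(2) = 1, so r = (3 ± 1)/2.
Solving: r_1 = 2, r_2 = 1.

indicial: r^2 - 3 r + 2 = 0; roots r_1 = 2, r_2 = 1


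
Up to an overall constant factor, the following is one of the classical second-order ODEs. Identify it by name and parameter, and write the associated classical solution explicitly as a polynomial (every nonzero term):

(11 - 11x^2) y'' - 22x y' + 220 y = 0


All three coefficients share the factor 11; dividing through by 11 gives  (1 - x^2) y'' - 2x y' + 20 y = 0.
This matches the Legendre equation (1 - x^2) y'' - 2x y' + n(n+1) y = 0 (note the -2x y' term) with n(n+1) = 20, so n = 4; the polynomial solution is P_4(x).
With y = sum_k a_k x^k, matching x^k gives (k+2)(k+1) a_{k+2} = [k(k+1) - n(n+1)] a_k = (k - 4)(k + 5) a_k. The right side vanishes at k = 4, so the series with the parity of 4 terminates at degree 4.
Standard normalization (P_n(1) = 1): leading coefficient (2n)!/(2^n (n!)^2) = 40320/(16*576) = 35/8, so a_4 = 35/8. Work downward with a_k = (k+1)(k+2) a_{k+2} / ((k - 4)(k + 5)):
  a_2 = (3)(4)(35/8) / ((2 - 4)(2 + 5)) = (105/2)/(-14) = -15/4
  a_0 = (1)(2)(-15/4) / ((0 - 4)(0 + 5)) = (-15/2)/(-20) = 3/8
Hence P_4(x) = 35 x^4/8 - 15 x^2/4 + 3/8.

P_4(x); series = 35 x^4/8 - 15 x^2/4 + 3/8


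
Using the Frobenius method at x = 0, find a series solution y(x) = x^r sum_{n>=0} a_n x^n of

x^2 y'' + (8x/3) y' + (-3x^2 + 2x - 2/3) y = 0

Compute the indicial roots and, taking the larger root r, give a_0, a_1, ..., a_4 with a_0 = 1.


Write in Frobenius form y'' + (p(x)/x) y' + (q(x)/x^2) y = 0:
  p(x) = 8/3,  q(x) = -3x^2 + 2x - 2/3.
Indicial equation: r(r-1) + (8/3) r + (-2/3) = 0 -> roots r_1 = 1/3, r_2 = -2.
Take r = r_1 = 1/3. Let y(x) = x^r sum_{n>=0} a_n x^n with a_0 = 1.
Substitute y = x^r sum a_n x^n and match x^{r+n}. The recurrence is
  D(n) a_n + 2 a_{n-1} - 3 a_{n-2} = 0,  where D(n) = (r+n)(r+n-1) + (8/3)(r+n) + (-2/3).
  a_n = [-2 a_{n-1} + 3 a_{n-2}] / D(n).
Since the indicial polynomial factors as (r - r_1)(r - r_2), D(n) = (r_1 + n - r_1)(r_1 + n - r_2) = n(n + 7/3).
Evaluating step by step (a_0 = 1):
  n = 1: D(1) = 1(1 + 7/3) = 10/3; numerator = -2(1) = -2; a_1 = (-2)/(10/3) = -3/5
  n = 2: D(2) = 2(2 + 7/3) = 26/3; numerator = -2(-3/5) + 3(1) = 21/5; a_2 = (21/5)/(26/3) = 63/130
  n = 3: D(3) = 3(3 + 7/3) = 16; numerator = -2(63/130) + 3(-3/5) = -36/13; a_3 = (-36/13)/(16) = -9/52
  n = 4: D(4) = 4(4 + 7/3) = 76/3; numerator = -2(-9/52) + 3(63/130) = 9/5; a_4 = (9/5)/(76/3) = 27/380

r = 1/3; a_0 = 1; a_1 = -3/5; a_2 = 63/130; a_3 = -9/52; a_4 = 27/380


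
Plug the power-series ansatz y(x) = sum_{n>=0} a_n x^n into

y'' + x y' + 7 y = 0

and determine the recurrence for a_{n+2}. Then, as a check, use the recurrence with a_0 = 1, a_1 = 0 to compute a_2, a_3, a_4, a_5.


Substitute y = sum_n a_n x^n.
y''(x) has coefficient (n+2)(n+1) a_{n+2} at x^n;
x y'(x) has coefficient n a_n at x^n (shift);
7 y(x) has coefficient 7 a_n at x^n.
Matching x^n: (n+2)(n+1) a_{n+2} + (n + 7) a_n = 0.
Thus a_{n+2} = (-n - 7) / ((n+1)(n+2)) * a_n.

Check with a_0 = 1, a_1 = 0 (apply the recurrence for n = 0, 1, 2, 3): a_0 = 1, a_1 = 0, a_2 = -7/2, a_3 = 0, a_4 = 21/8, a_5 = 0.

a_(n+2) = (-n - 7) / ((n+1)(n+2)) * a_n; check: a_0 = 1, a_1 = 0, a_2 = -7/2, a_3 = 0, a_4 = 21/8, a_5 = 0


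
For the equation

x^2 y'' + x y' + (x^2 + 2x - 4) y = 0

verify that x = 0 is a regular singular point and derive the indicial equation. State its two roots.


Divide by x^2 to reach normal form y'' + P_1(x) y' + P_2(x) y = 0 with P_1(x) = 1/x and P_2(x) = 1 + 2/x - 4/x^2.
x = 0 is a singular point because the y'-coefficient 1/x has a pole at x = 0 and the y-coefficient 1 + 2/x - 4/x^2 has a pole at x = 0.
It is a regular singular point because x P_1(x) = p(x) = 1 and x^2 P_2(x) = q(x) = x^2 + 2x - 4 are polynomials, hence analytic at x = 0.
p(0) = 1,  q(0) = -4.
Indicial equation: r(r-1) + p(0) r + q(0) = 0, i.e. r^2 + (p(0) - 1) r + q(0) = 0, i.e. r^2 - 4 = 0.
Discriminant: (0)^2 - 4(-4) = 16, so r = (0 ± 4)/2.
Solving: r_1 = 2, r_2 = -2.

indicial: r^2 - 4 = 0; roots r_1 = 2, r_2 = -2


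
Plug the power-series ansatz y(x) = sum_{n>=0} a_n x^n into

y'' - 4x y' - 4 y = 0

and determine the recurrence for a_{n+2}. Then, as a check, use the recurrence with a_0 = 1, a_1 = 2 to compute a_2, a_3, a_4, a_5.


Substitute y = sum_n a_n x^n.
y''(x) has coefficient (n+2)(n+1) a_{n+2} at x^n;
-4 x y'(x) has coefficient -4 n a_n at x^n (shift);
-4 y(x) has coefficient -4 a_n at x^n.
Matching x^n: (n+2)(n+1) a_{n+2} + (-4n - 4) a_n = 0.
Thus a_{n+2} = (4n + 4) / ((n+1)(n+2)) * a_n.

Check with a_0 = 1, a_1 = 2 (apply the recurrence for n = 0, 1, 2, 3): a_0 = 1, a_1 = 2, a_2 = 2, a_3 = 8/3, a_4 = 2, a_5 = 32/15.

a_(n+2) = (4n + 4) / ((n+1)(n+2)) * a_n; check: a_0 = 1, a_1 = 2, a_2 = 2, a_3 = 8/3, a_4 = 2, a_5 = 32/15


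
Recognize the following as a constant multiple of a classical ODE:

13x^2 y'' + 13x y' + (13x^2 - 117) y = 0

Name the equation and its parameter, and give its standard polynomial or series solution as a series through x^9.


All three coefficients share the factor 13; dividing through by 13 gives  x^2 y'' + x y' + (x^2 - 9) y = 0.
This matches the Bessel equation x^2 y'' + x y' + (x^2 - nu^2) y = 0 with nu^2 = 9, so nu = 3; the solution bounded at x = 0 is J_3(x).
Frobenius at x = 0: indicial roots ±nu; for r = nu the recurrence k(k + 2nu) c_k = -c_{k-2} gives the standard series J_nu(x) = sum_{k>=0} (-1)^k / (k! (k+nu)!) (x/2)^(2k+nu). Evaluate the first 4 terms:
  k = 0: (-1)^0 / (0! * 3! * 2^3) x^3 = 1/(1*6*8) x^3 = (1/48) x^3
  k = 1: (-1)^1 / (1! * 4! * 2^5) x^5 = -1/(1*24*32) x^5 = (-1/768) x^5
  k = 2: (-1)^2 / (2! * 5! * 2^7) x^7 = 1/(2*120*128) x^7 = (1/30720) x^7
  k = 3: (-1)^3 / (3! * 6! * 2^9) x^9 = -1/(6*720*512) x^9 = (-1/2211840) x^9
Hence J_3(x) = -x^9/2211840 + x^7/30720 - x^5/768 + x^3/48 + ....

J_3(x); series = -x^9/2211840 + x^7/30720 - x^5/768 + x^3/48


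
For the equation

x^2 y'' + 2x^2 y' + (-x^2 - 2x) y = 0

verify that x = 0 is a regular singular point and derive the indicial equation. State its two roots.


Divide by x^2 to reach normal form y'' + P_1(x) y' + P_2(x) y = 0 with P_1(x) = 2 and P_2(x) = -1 - 2/x.
x = 0 is a singular point because the y-coefficient -1 - 2/x has a pole at x = 0.
It is a regular singular point because x P_1(x) = p(x) = 2x and x^2 P_2(x) = q(x) = -x^2 - 2x are polynomials, hence analytic at x = 0.
p(0) = 0,  q(0) = 0.
Indicial equation: r(r-1) + p(0) r + q(0) = 0, i.e. r^2 + (p(0) - 1) r + q(0) = 0, i.e. r^2 - 1 r = 0.
Discriminant: (-1)^2 - 4(0) = 1, so r = (1 ± 1)/2.
Solving: r_1 = 1, r_2 = 0.

indicial: r^2 - 1 r = 0; roots r_1 = 1, r_2 = 0


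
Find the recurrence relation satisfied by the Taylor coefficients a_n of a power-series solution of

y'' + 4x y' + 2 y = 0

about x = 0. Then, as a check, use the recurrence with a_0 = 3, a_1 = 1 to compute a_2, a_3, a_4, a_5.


Substitute y = sum_n a_n x^n.
y''(x) has coefficient (n+2)(n+1) a_{n+2} at x^n;
4 x y'(x) has coefficient 4 n a_n at x^n (shift);
2 y(x) has coefficient 2 a_n at x^n.
Matching x^n: (n+2)(n+1) a_{n+2} + (4n + 2) a_n = 0.
Thus a_{n+2} = (-4n - 2) / ((n+1)(n+2)) * a_n.

Check with a_0 = 3, a_1 = 1 (apply the recurrence for n = 0, 1, 2, 3): a_0 = 3, a_1 = 1, a_2 = -3, a_3 = -1, a_4 = 5/2, a_5 = 7/10.

a_(n+2) = (-4n - 2) / ((n+1)(n+2)) * a_n; check: a_0 = 3, a_1 = 1, a_2 = -3, a_3 = -1, a_4 = 5/2, a_5 = 7/10


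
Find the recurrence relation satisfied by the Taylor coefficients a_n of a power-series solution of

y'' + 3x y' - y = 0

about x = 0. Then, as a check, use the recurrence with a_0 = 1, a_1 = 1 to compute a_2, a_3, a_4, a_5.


Substitute y = sum_n a_n x^n.
y''(x) has coefficient (n+2)(n+1) a_{n+2} at x^n;
3 x y'(x) has coefficient 3 n a_n at x^n (shift);
-y(x) has coefficient -1 a_n at x^n.
Matching x^n: (n+2)(n+1) a_{n+2} + (3n - 1) a_n = 0.
Thus a_{n+2} = (-3n + 1) / ((n+1)(n+2)) * a_n.

Check with a_0 = 1, a_1 = 1 (apply the recurrence for n = 0, 1, 2, 3): a_0 = 1, a_1 = 1, a_2 = 1/2, a_3 = -1/3, a_4 = -5/24, a_5 = 2/15.

a_(n+2) = (-3n + 1) / ((n+1)(n+2)) * a_n; check: a_0 = 1, a_1 = 1, a_2 = 1/2, a_3 = -1/3, a_4 = -5/24, a_5 = 2/15


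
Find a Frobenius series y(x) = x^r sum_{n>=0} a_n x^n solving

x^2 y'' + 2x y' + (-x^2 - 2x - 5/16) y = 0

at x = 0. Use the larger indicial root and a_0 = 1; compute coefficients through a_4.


Write in Frobenius form y'' + (p(x)/x) y' + (q(x)/x^2) y = 0:
  p(x) = 2,  q(x) = -x^2 - 2x - 5/16.
Indicial equation: r(r-1) + (2) r + (-5/16) = 0 -> roots r_1 = 1/4, r_2 = -5/4.
Take r = r_1 = 1/4. Let y(x) = x^r sum_{n>=0} a_n x^n with a_0 = 1.
Substitute y = x^r sum a_n x^n and match x^{r+n}. The recurrence is
  D(n) a_n - 2 a_{n-1} - 1 a_{n-2} = 0,  where D(n) = (r+n)(r+n-1) + (2)(r+n) + (-5/16).
  a_n = [2 a_{n-1} + 1 a_{n-2}] / D(n).
Since the indicial polynomial factors as (r - r_1)(r - r_2), D(n) = (r_1 + n - r_1)(r_1 + n - r_2) = n(n + 3/2).
Evaluating step by step (a_0 = 1):
  n = 1: D(1) = 1(1 + 3/2) = 5/2; numerator = 2(1) = 2; a_1 = (2)/(5/2) = 4/5
  n = 2: D(2) = 2(2 + 3/2) = 7; numerator = 2(4/5) + 1(1) = 13/5; a_2 = (13/5)/(7) = 13/35
  n = 3: D(3) = 3(3 + 3/2) = 27/2; numerator = 2(13/35) + 1(4/5) = 54/35; a_3 = (54/35)/(27/2) = 4/35
  n = 4: D(4) = 4(4 + 3/2) = 22; numerator = 2(4/35) + 1(13/35) = 3/5; a_4 = (3/5)/(22) = 3/110

r = 1/4; a_0 = 1; a_1 = 4/5; a_2 = 13/35; a_3 = 4/35; a_4 = 3/110


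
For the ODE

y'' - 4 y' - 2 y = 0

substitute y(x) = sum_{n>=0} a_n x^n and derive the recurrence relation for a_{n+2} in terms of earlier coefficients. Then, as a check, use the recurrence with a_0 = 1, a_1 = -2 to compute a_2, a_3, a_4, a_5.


Substitute y = sum_n a_n x^n.
y''(x) has coefficient (n+2)(n+1) a_{n+2} at x^n;
-4 y'(x) has coefficient -4 (n+1) a_{n+1} at x^n;
-2 y(x) has coefficient -2 a_n at x^n.
Matching x^n: (n+2)(n+1) a_{n+2} - 4 (n+1) a_{n+1} - 2 a_n = 0.
Thus a_{n+2} = [4 (n+1) a_{n+1} + 2 a_n] / ((n+1)(n+2)).

Check with a_0 = 1, a_1 = -2 (apply the recurrence for n = 0, 1, 2, 3): a_0 = 1, a_1 = -2, a_2 = -3, a_3 = -14/3, a_4 = -31/6, a_5 = -23/5.

a_(n+2) = [4 (n+1) a_(n+1) + 2 a_n] / ((n+1)(n+2)); check: a_0 = 1, a_1 = -2, a_2 = -3, a_3 = -14/3, a_4 = -31/6, a_5 = -23/5


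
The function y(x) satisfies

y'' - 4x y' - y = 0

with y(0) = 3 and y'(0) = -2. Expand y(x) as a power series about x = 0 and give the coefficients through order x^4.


Ansatz: y(x) = sum_{n>=0} a_n x^n, so y'(x) = sum_{n>=1} n a_n x^(n-1) and y''(x) = sum_{n>=2} n(n-1) a_n x^(n-2).
Substitute into P(x) y'' + Q(x) y' + R(x) y = 0 with P(x) = 1, Q(x) = -4x, R(x) = -1, and match powers of x.
Initial conditions: a_0 = 3, a_1 = -2.
Setting the coefficient of each power of x to zero and solving order by order (substituting the coefficients already found):
  x^0: 2 a_2 - a_0 = 0  ->  2 a_2 = a_0 = 3  ->  a_2 = 3/2
  x^1: 6 a_3 - 5 a_1 = 0  ->  6 a_3 = 5 a_1 = -10  ->  a_3 = -5/3
  x^2: 12 a_4 - 9 a_2 = 0  ->  12 a_4 = 9 a_2 = 27/2  ->  a_4 = 9/8
Truncated series: y(x) = 3 - 2 x + (3/2) x^2 - (5/3) x^3 + (9/8) x^4 + O(x^5).

a_0 = 3; a_1 = -2; a_2 = 3/2; a_3 = -5/3; a_4 = 9/8


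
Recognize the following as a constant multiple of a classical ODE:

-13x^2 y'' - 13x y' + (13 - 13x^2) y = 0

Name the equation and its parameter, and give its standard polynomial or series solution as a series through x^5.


All three coefficients share the factor -13; dividing through by -13 gives  x^2 y'' + x y' + (x^2 - 1) y = 0.
This matches the Bessel equation x^2 y'' + x y' + (x^2 - nu^2) y = 0 with nu^2 = 1, so nu = 1; the solution bounded at x = 0 is J_1(x).
Frobenius at x = 0: indicial roots ±nu; for r = nu the recurrence k(k + 2nu) c_k = -c_{k-2} gives the standard series J_nu(x) = sum_{k>=0} (-1)^k / (k! (k+nu)!) (x/2)^(2k+nu). Evaluate the first 3 terms:
  k = 0: (-1)^0 / (0! * 1! * 2^1) x^1 = 1/(1*1*2) x^1 = (1/2) x^1
  k = 1: (-1)^1 / (1! * 2! * 2^3) x^3 = -1/(1*2*8) x^3 = (-1/16) x^3
  k = 2: (-1)^2 / (2! * 3! * 2^5) x^5 = 1/(2*6*32) x^5 = (1/384) x^5
Hence J_1(x) = x^5/384 - x^3/16 + x/2 + ....

J_1(x); series = x^5/384 - x^3/16 + x/2
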